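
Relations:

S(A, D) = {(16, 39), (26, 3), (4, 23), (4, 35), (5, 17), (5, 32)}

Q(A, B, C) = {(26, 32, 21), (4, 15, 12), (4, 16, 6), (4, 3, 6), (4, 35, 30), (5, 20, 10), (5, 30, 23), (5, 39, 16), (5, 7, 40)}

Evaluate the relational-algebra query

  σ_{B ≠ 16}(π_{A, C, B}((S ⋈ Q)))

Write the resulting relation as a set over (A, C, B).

{(26, 21, 32), (4, 12, 15), (4, 30, 35), (4, 6, 3), (5, 10, 20), (5, 16, 39), (5, 23, 30), (5, 40, 7)}

Joining S and Q on A yields {(26, 3, 32, 21), (4, 23, 15, 12), (4, 23, 16, 6), (4, 23, 3, 6), (4, 23, 35, 30), (4, 35, 15, 12), (4, 35, 16, 6), (4, 35, 3, 6), (4, 35, 35, 30), (5, 17, 20, 10), (5, 17, 30, 23), (5, 17, 39, 16), (5, 17, 7, 40), (5, 32, 20, 10), (5, 32, 30, 23), (5, 32, 39, 16), (5, 32, 7, 40)}.
π_{A, C, B} gives {(26, 21, 32), (4, 12, 15), (4, 30, 35), (4, 6, 16), (4, 6, 3), (5, 10, 20), (5, 16, 39), (5, 23, 30), (5, 40, 7)} (8 duplicate(s) eliminated).
Selection B ≠ 16: {(26, 21, 32), (4, 12, 15), (4, 30, 35), (4, 6, 3), (5, 10, 20), (5, 16, 39), (5, 23, 30), (5, 40, 7)}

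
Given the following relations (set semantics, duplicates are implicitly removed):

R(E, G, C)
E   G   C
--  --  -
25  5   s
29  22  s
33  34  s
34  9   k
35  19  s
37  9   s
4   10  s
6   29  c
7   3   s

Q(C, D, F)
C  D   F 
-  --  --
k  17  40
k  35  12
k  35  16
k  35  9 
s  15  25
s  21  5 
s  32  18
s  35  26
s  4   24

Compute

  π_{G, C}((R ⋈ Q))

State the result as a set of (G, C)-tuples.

{(10, s), (19, s), (22, s), (3, s), (34, s), (5, s), (9, k), (9, s)}

R ⋈ Q (natural join on C): {(25, 5, s, 15, 25), (25, 5, s, 21, 5), (25, 5, s, 32, 18), (25, 5, s, 35, 26), (25, 5, s, 4, 24), (29, 22, s, 15, 25), (29, 22, s, 21, 5), (29, 22, s, 32, 18), (29, 22, s, 35, 26), (29, 22, s, 4, 24), (33, 34, s, 15, 25), (33, 34, s, 21, 5), (33, 34, s, 32, 18), (33, 34, s, 35, 26), (33, 34, s, 4, 24), (34, 9, k, 17, 40), (34, 9, k, 35, 12), (34, 9, k, 35, 16), (34, 9, k, 35, 9), (35, 19, s, 15, 25), (35, 19, s, 21, 5), (35, 19, s, 32, 18), (35, 19, s, 35, 26), (35, 19, s, 4, 24), (37, 9, s, 15, 25), (37, 9, s, 21, 5), (37, 9, s, 32, 18), (37, 9, s, 35, 26), (37, 9, s, 4, 24), (4, 10, s, 15, 25), (4, 10, s, 21, 5), (4, 10, s, 32, 18), (4, 10, s, 35, 26), (4, 10, s, 4, 24), (7, 3, s, 15, 25), (7, 3, s, 21, 5), (7, 3, s, 32, 18), (7, 3, s, 35, 26), (7, 3, s, 4, 24)}
π_{G, C} gives {(10, s), (19, s), (22, s), (3, s), (34, s), (5, s), (9, k), (9, s)} (31 duplicate(s) eliminated).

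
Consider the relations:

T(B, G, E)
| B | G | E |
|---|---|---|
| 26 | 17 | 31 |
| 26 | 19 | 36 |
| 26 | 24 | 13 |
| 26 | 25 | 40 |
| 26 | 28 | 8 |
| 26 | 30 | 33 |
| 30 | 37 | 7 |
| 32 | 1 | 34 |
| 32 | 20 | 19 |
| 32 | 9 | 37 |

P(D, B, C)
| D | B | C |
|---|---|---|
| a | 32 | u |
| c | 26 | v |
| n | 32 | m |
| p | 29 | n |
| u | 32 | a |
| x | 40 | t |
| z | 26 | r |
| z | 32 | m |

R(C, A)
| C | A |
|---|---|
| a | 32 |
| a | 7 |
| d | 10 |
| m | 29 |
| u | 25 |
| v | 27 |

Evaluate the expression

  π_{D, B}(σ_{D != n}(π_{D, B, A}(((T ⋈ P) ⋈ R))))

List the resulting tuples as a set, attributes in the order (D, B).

{(a, 32), (c, 26), (u, 32), (z, 32)}

Joining T and P on B yields {(26, 17, 31, c, v), (26, 17, 31, z, r), (26, 19, 36, c, v), (26, 19, 36, z, r), (26, 24, 13, c, v), (26, 24, 13, z, r), (26, 25, 40, c, v), (26, 25, 40, z, r), (26, 28, 8, c, v), (26, 28, 8, z, r), (26, 30, 33, c, v), (26, 30, 33, z, r), (32, 1, 34, a, u), (32, 1, 34, n, m), (32, 1, 34, u, a), (32, 1, 34, z, m), (32, 20, 19, a, u), (32, 20, 19, n, m), (32, 20, 19, u, a), (32, 20, 19, z, m), (32, 9, 37, a, u), (32, 9, 37, n, m), (32, 9, 37, u, a), (32, 9, 37, z, m)}.
Joining (T ⋈ P) and R on C yields {(26, 17, 31, c, v, 27), (26, 19, 36, c, v, 27), (26, 24, 13, c, v, 27), (26, 25, 40, c, v, 27), (26, 28, 8, c, v, 27), (26, 30, 33, c, v, 27), (32, 1, 34, a, u, 25), (32, 1, 34, n, m, 29), (32, 1, 34, u, a, 32), (32, 1, 34, u, a, 7), (32, 1, 34, z, m, 29), (32, 20, 19, a, u, 25), (32, 20, 19, n, m, 29), (32, 20, 19, u, a, 32), (32, 20, 19, u, a, 7), (32, 20, 19, z, m, 29), (32, 9, 37, a, u, 25), (32, 9, 37, n, m, 29), (32, 9, 37, u, a, 32), (32, 9, 37, u, a, 7), (32, 9, 37, z, m, 29)}.
π[D, B, A]: project onto (D, B, A) (15 duplicate(s) eliminated) → {(a, 32, 25), (c, 26, 27), (n, 32, 29), (u, 32, 32), (u, 32, 7), (z, 32, 29)}
Selection D != n: {(a, 32, 25), (c, 26, 27), (u, 32, 32), (u, 32, 7), (z, 32, 29)}
π[D, B]: project onto (D, B) (1 duplicate(s) eliminated) → {(a, 32), (c, 26), (u, 32), (z, 32)}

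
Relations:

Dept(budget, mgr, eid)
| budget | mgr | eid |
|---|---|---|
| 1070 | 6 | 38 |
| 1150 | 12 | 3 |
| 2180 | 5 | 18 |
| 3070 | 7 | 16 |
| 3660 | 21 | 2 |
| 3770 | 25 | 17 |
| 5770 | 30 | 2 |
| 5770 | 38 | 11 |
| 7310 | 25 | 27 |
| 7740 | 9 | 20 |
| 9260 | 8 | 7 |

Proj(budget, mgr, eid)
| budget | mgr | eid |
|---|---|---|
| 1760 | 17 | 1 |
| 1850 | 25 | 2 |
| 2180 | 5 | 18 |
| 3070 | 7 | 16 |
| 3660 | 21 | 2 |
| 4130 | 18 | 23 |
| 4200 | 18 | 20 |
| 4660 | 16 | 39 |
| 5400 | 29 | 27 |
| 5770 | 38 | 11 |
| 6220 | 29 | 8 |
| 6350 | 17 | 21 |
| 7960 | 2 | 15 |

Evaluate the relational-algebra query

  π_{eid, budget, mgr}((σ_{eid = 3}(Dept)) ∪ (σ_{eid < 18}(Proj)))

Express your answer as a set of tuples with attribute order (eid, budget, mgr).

σ[eid = 3]: keep tuples satisfying eid = 3 → {(1150, 12, 3)}
σ[eid < 18]: keep tuples satisfying eid < 18 → {(1760, 17, 1), (1850, 25, 2), (3070, 7, 16), (3660, 21, 2), (5770, 38, 11), (6220, 29, 8), (7960, 2, 15)}
Set union of the two operands is {(1150, 12, 3), (1760, 17, 1), (1850, 25, 2), (3070, 7, 16), (3660, 21, 2), (5770, 38, 11), (6220, 29, 8), (7960, 2, 15)}.
Projecting to eid, budget, mgr: {(1, 1760, 17), (11, 5770, 38), (15, 7960, 2), (16, 3070, 7), (2, 1850, 25), (2, 3660, 21), (3, 1150, 12), (8, 6220, 29)}

{(1, 1760, 17), (11, 5770, 38), (15, 7960, 2), (16, 3070, 7), (2, 1850, 25), (2, 3660, 21), (3, 1150, 12), (8, 6220, 29)}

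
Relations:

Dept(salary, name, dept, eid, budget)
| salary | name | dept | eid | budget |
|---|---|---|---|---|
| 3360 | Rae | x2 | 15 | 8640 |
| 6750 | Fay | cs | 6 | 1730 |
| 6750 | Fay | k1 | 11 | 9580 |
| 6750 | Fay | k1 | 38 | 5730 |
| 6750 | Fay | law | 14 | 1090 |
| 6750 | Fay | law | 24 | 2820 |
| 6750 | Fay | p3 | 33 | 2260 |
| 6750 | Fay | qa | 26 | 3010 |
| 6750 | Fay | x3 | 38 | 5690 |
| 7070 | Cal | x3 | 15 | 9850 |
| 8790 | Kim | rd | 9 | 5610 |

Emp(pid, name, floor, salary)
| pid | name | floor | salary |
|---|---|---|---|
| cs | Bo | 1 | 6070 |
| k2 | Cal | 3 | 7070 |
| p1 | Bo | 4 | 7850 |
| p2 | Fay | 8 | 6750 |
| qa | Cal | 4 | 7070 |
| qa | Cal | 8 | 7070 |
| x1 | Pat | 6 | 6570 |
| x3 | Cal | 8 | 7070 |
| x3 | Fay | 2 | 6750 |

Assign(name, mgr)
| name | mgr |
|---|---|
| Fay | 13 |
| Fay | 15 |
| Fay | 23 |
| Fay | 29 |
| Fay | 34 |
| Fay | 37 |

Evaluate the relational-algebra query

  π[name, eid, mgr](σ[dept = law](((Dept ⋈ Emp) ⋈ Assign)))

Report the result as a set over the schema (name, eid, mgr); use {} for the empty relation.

{(Fay, 14, 13), (Fay, 14, 15), (Fay, 14, 23), (Fay, 14, 29), (Fay, 14, 34), (Fay, 14, 37), (Fay, 24, 13), (Fay, 24, 15), (Fay, 24, 23), (Fay, 24, 29), (Fay, 24, 34), (Fay, 24, 37)}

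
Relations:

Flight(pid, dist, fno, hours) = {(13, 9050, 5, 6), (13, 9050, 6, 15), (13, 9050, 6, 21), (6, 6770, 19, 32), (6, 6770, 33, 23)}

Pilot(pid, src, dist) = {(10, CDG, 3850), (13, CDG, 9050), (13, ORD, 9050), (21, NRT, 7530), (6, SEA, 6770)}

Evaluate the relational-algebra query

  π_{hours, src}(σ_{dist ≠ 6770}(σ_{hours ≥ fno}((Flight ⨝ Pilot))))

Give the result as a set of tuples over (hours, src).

{(15, CDG), (15, ORD), (21, CDG), (21, ORD), (6, CDG), (6, ORD)}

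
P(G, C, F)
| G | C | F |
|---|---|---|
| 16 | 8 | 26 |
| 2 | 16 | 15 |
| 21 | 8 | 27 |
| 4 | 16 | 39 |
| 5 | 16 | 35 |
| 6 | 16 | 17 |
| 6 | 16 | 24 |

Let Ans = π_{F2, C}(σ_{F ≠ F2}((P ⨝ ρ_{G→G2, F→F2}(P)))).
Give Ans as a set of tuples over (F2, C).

ρ[G→G2, F→F2]: schema becomes (G2, C, F2); tuples unchanged.
P ⋈ ρ_{G→G2, F→F2}(P) (natural join on C): {(16, 8, 26, 16, 26), (16, 8, 26, 21, 27), (2, 16, 15, 2, 15), (2, 16, 15, 4, 39), (2, 16, 15, 5, 35), (2, 16, 15, 6, 17), (2, 16, 15, 6, 24), (21, 8, 27, 16, 26), (21, 8, 27, 21, 27), (4, 16, 39, 2, 15), (4, 16, 39, 4, 39), (4, 16, 39, 5, 35), (4, 16, 39, 6, 17), (4, 16, 39, 6, 24), (5, 16, 35, 2, 15), (5, 16, 35, 4, 39), (5, 16, 35, 5, 35), (5, 16, 35, 6, 17), (5, 16, 35, 6, 24), (6, 16, 17, 2, 15), (6, 16, 17, 4, 39), (6, 16, 17, 5, 35), (6, 16, 17, 6, 17), (6, 16, 17, 6, 24), (6, 16, 24, 2, 15), (6, 16, 24, 4, 39), (6, 16, 24, 5, 35), (6, 16, 24, 6, 17), (6, 16, 24, 6, 24)}
σ[F ≠ F2]: keep tuples satisfying F ≠ F2 → {(16, 8, 26, 21, 27), (2, 16, 15, 4, 39), (2, 16, 15, 5, 35), (2, 16, 15, 6, 17), (2, 16, 15, 6, 24), (21, 8, 27, 16, 26), (4, 16, 39, 2, 15), (4, 16, 39, 5, 35), (4, 16, 39, 6, 17), (4, 16, 39, 6, 24), (5, 16, 35, 2, 15), (5, 16, 35, 4, 39), (5, 16, 35, 6, 17), (5, 16, 35, 6, 24), (6, 16, 17, 2, 15), (6, 16, 17, 4, 39), (6, 16, 17, 5, 35), (6, 16, 17, 6, 24), (6, 16, 24, 2, 15), (6, 16, 24, 4, 39), (6, 16, 24, 5, 35), (6, 16, 24, 6, 17)}
π[F2, C]: project onto (F2, C) (15 duplicate(s) eliminated) → {(15, 16), (17, 16), (24, 16), (26, 8), (27, 8), (35, 16), (39, 16)}

{(15, 16), (17, 16), (24, 16), (26, 8), (27, 8), (35, 16), (39, 16)}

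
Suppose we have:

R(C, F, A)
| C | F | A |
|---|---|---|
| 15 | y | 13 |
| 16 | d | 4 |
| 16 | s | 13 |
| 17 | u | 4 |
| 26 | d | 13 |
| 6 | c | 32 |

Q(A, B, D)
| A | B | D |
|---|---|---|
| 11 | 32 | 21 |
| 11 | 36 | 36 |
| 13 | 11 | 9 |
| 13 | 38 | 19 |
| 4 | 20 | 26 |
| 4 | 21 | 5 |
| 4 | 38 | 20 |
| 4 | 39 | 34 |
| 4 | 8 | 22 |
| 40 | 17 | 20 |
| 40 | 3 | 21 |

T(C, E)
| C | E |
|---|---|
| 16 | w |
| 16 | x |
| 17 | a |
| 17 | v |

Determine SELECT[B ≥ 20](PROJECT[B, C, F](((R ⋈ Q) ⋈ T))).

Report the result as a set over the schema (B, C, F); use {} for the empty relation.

Natural join on A: {(15, y, 13, 11, 9), (15, y, 13, 38, 19), (16, d, 4, 20, 26), (16, d, 4, 21, 5), (16, d, 4, 38, 20), (16, d, 4, 39, 34), (16, d, 4, 8, 22), (16, s, 13, 11, 9), (16, s, 13, 38, 19), (17, u, 4, 20, 26), (17, u, 4, 21, 5), (17, u, 4, 38, 20), (17, u, 4, 39, 34), (17, u, 4, 8, 22), (26, d, 13, 11, 9), (26, d, 13, 38, 19)}
Natural join on C: {(16, d, 4, 20, 26, w), (16, d, 4, 20, 26, x), (16, d, 4, 21, 5, w), (16, d, 4, 21, 5, x), (16, d, 4, 38, 20, w), (16, d, 4, 38, 20, x), (16, d, 4, 39, 34, w), (16, d, 4, 39, 34, x), (16, d, 4, 8, 22, w), (16, d, 4, 8, 22, x), (16, s, 13, 11, 9, w), (16, s, 13, 11, 9, x), (16, s, 13, 38, 19, w), (16, s, 13, 38, 19, x), (17, u, 4, 20, 26, a), (17, u, 4, 20, 26, v), (17, u, 4, 21, 5, a), (17, u, 4, 21, 5, v), (17, u, 4, 38, 20, a), (17, u, 4, 38, 20, v), (17, u, 4, 39, 34, a), (17, u, 4, 39, 34, v), (17, u, 4, 8, 22, a), (17, u, 4, 8, 22, v)}
π[B, C, F]: project onto (B, C, F) (12 duplicate(s) eliminated) → {(11, 16, s), (20, 16, d), (20, 17, u), (21, 16, d), (21, 17, u), (38, 16, d), (38, 16, s), (38, 17, u), (39, 16, d), (39, 17, u), (8, 16, d), (8, 17, u)}
σ[B ≥ 20]: keep tuples satisfying B ≥ 20 → {(20, 16, d), (20, 17, u), (21, 16, d), (21, 17, u), (38, 16, d), (38, 16, s), (38, 17, u), (39, 16, d), (39, 17, u)}

{(20, 16, d), (20, 17, u), (21, 16, d), (21, 17, u), (38, 16, d), (38, 16, s), (38, 17, u), (39, 16, d), (39, 17, u)}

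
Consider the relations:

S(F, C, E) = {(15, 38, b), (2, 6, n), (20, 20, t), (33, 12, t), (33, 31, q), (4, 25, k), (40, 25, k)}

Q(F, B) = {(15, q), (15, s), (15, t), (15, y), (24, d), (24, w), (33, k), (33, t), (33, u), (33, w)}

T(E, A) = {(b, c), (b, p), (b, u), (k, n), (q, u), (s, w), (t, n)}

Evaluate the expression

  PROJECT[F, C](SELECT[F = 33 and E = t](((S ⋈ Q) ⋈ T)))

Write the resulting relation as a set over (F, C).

{(33, 12)}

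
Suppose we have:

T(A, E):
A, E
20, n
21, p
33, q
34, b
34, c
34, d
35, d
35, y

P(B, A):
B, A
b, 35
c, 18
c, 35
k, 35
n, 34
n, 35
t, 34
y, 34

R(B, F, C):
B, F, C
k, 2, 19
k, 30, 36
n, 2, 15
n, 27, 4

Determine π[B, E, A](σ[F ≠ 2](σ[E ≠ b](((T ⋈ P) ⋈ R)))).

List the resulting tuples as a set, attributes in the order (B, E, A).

{(k, d, 35), (k, y, 35), (n, c, 34), (n, d, 34), (n, d, 35), (n, y, 35)}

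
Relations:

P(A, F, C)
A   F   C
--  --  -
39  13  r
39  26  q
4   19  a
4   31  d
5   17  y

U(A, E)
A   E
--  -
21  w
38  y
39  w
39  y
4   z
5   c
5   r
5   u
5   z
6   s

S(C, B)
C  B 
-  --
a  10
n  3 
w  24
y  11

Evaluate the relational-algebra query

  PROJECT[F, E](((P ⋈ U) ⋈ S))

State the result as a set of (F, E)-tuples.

Joining P and U on A yields {(39, 13, r, w), (39, 13, r, y), (39, 26, q, w), (39, 26, q, y), (4, 19, a, z), (4, 31, d, z), (5, 17, y, c), (5, 17, y, r), (5, 17, y, u), (5, 17, y, z)}.
Joining (P ⋈ U) and S on C yields {(4, 19, a, z, 10), (5, 17, y, c, 11), (5, 17, y, r, 11), (5, 17, y, u, 11), (5, 17, y, z, 11)}.
Keep only column(s) F, E: {(17, c), (17, r), (17, u), (17, z), (19, z)}

{(17, c), (17, r), (17, u), (17, z), (19, z)}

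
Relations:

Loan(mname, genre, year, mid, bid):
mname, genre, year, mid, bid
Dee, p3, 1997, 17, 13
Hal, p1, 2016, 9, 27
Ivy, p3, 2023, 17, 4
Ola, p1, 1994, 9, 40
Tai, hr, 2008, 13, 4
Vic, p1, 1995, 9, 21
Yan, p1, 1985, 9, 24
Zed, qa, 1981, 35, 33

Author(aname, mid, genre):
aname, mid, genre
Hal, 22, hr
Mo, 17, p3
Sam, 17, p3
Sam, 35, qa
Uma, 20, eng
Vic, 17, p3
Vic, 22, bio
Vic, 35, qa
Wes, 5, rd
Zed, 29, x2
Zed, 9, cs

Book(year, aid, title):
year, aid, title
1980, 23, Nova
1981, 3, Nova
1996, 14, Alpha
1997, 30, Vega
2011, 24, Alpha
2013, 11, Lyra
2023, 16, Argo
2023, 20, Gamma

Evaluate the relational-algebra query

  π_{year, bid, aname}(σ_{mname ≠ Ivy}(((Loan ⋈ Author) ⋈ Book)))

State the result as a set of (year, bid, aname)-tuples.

{(1981, 33, Sam), (1981, 33, Vic), (1997, 13, Mo), (1997, 13, Sam), (1997, 13, Vic)}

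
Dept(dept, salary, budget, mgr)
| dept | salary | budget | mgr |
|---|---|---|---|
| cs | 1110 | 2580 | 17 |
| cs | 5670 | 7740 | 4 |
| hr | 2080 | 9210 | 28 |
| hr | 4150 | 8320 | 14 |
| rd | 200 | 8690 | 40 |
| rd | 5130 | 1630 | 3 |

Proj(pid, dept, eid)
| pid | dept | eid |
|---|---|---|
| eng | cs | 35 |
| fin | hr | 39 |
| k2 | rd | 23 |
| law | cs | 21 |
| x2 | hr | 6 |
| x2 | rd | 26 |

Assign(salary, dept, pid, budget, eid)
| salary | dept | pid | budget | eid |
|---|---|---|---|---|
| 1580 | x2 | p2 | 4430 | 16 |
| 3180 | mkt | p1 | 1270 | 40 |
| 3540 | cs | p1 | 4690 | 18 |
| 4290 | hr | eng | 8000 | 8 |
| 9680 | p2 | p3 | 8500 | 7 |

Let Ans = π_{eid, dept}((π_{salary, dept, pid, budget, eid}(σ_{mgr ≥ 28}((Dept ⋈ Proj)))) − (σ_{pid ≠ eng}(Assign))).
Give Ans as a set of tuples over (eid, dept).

Joining Dept and Proj on dept yields {(cs, 1110, 2580, 17, eng, 35), (cs, 1110, 2580, 17, law, 21), (cs, 5670, 7740, 4, eng, 35), (cs, 5670, 7740, 4, law, 21), (hr, 2080, 9210, 28, fin, 39), (hr, 2080, 9210, 28, x2, 6), (hr, 4150, 8320, 14, fin, 39), (hr, 4150, 8320, 14, x2, 6), (rd, 200, 8690, 40, k2, 23), (rd, 200, 8690, 40, x2, 26), (rd, 5130, 1630, 3, k2, 23), (rd, 5130, 1630, 3, x2, 26)}.
Filtering on mgr ≥ 28 leaves {(hr, 2080, 9210, 28, fin, 39), (hr, 2080, 9210, 28, x2, 6), (rd, 200, 8690, 40, k2, 23), (rd, 200, 8690, 40, x2, 26)}.
π_{salary, dept, pid, budget, eid} gives {(200, rd, k2, 8690, 23), (200, rd, x2, 8690, 26), (2080, hr, fin, 9210, 39), (2080, hr, x2, 9210, 6)}.
Filtering on pid ≠ eng leaves {(1580, x2, p2, 4430, 16), (3180, mkt, p1, 1270, 40), (3540, cs, p1, 4690, 18), (9680, p2, p3, 8500, 7)}.
Difference: {(200, rd, k2, 8690, 23), (200, rd, x2, 8690, 26), (2080, hr, fin, 9210, 39), (2080, hr, x2, 9210, 6)} with {(1580, x2, p2, 4430, 16), (3180, mkt, p1, 1270, 40), (3540, cs, p1, 4690, 18), (9680, p2, p3, 8500, 7)} → {(200, rd, k2, 8690, 23), (200, rd, x2, 8690, 26), (2080, hr, fin, 9210, 39), (2080, hr, x2, 9210, 6)}
π_{eid, dept} gives {(23, rd), (26, rd), (39, hr), (6, hr)}.

{(23, rd), (26, rd), (39, hr), (6, hr)}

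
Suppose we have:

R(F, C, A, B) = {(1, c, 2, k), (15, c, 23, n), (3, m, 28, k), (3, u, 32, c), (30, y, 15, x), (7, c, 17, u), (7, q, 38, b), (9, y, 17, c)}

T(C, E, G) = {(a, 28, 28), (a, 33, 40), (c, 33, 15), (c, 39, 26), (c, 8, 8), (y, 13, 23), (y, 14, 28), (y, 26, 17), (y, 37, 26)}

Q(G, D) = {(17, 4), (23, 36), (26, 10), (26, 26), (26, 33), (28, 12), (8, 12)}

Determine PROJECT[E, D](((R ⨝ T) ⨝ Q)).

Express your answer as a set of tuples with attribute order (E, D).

R ⋈ T (natural join on C): {(1, c, 2, k, 33, 15), (1, c, 2, k, 39, 26), (1, c, 2, k, 8, 8), (15, c, 23, n, 33, 15), (15, c, 23, n, 39, 26), (15, c, 23, n, 8, 8), (30, y, 15, x, 13, 23), (30, y, 15, x, 14, 28), (30, y, 15, x, 26, 17), (30, y, 15, x, 37, 26), (7, c, 17, u, 33, 15), (7, c, 17, u, 39, 26), (7, c, 17, u, 8, 8), (9, y, 17, c, 13, 23), (9, y, 17, c, 14, 28), (9, y, 17, c, 26, 17), (9, y, 17, c, 37, 26)}
(R ⨝ T) ⋈ Q (natural join on G): {(1, c, 2, k, 39, 26, 10), (1, c, 2, k, 39, 26, 26), (1, c, 2, k, 39, 26, 33), (1, c, 2, k, 8, 8, 12), (15, c, 23, n, 39, 26, 10), (15, c, 23, n, 39, 26, 26), (15, c, 23, n, 39, 26, 33), (15, c, 23, n, 8, 8, 12), (30, y, 15, x, 13, 23, 36), (30, y, 15, x, 14, 28, 12), (30, y, 15, x, 26, 17, 4), (30, y, 15, x, 37, 26, 10), (30, y, 15, x, 37, 26, 26), (30, y, 15, x, 37, 26, 33), (7, c, 17, u, 39, 26, 10), (7, c, 17, u, 39, 26, 26), (7, c, 17, u, 39, 26, 33), (7, c, 17, u, 8, 8, 12), (9, y, 17, c, 13, 23, 36), (9, y, 17, c, 14, 28, 12), (9, y, 17, c, 26, 17, 4), (9, y, 17, c, 37, 26, 10), (9, y, 17, c, 37, 26, 26), (9, y, 17, c, 37, 26, 33)}
Keep only column(s) E, D (14 duplicate(s) eliminated): {(13, 36), (14, 12), (26, 4), (37, 10), (37, 26), (37, 33), (39, 10), (39, 26), (39, 33), (8, 12)}

{(13, 36), (14, 12), (26, 4), (37, 10), (37, 26), (37, 33), (39, 10), (39, 26), (39, 33), (8, 12)}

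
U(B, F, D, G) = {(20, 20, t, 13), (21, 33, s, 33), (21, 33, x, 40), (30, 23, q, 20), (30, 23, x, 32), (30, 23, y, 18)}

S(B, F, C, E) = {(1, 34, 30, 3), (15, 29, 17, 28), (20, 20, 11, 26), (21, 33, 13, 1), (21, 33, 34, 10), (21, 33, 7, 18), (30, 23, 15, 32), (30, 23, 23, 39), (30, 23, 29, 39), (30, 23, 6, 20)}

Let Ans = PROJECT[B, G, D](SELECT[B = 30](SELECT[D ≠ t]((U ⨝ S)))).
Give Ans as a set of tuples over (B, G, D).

{(30, 18, y), (30, 20, q), (30, 32, x)}

Natural join on B, F: {(20, 20, t, 13, 11, 26), (21, 33, s, 33, 13, 1), (21, 33, s, 33, 34, 10), (21, 33, s, 33, 7, 18), (21, 33, x, 40, 13, 1), (21, 33, x, 40, 34, 10), (21, 33, x, 40, 7, 18), (30, 23, q, 20, 15, 32), (30, 23, q, 20, 23, 39), (30, 23, q, 20, 29, 39), (30, 23, q, 20, 6, 20), (30, 23, x, 32, 15, 32), (30, 23, x, 32, 23, 39), (30, 23, x, 32, 29, 39), (30, 23, x, 32, 6, 20), (30, 23, y, 18, 15, 32), (30, 23, y, 18, 23, 39), (30, 23, y, 18, 29, 39), (30, 23, y, 18, 6, 20)}
σ[D ≠ t]: keep tuples satisfying D ≠ t → {(21, 33, s, 33, 13, 1), (21, 33, s, 33, 34, 10), (21, 33, s, 33, 7, 18), (21, 33, x, 40, 13, 1), (21, 33, x, 40, 34, 10), (21, 33, x, 40, 7, 18), (30, 23, q, 20, 15, 32), (30, 23, q, 20, 23, 39), (30, 23, q, 20, 29, 39), (30, 23, q, 20, 6, 20), (30, 23, x, 32, 15, 32), (30, 23, x, 32, 23, 39), (30, 23, x, 32, 29, 39), (30, 23, x, 32, 6, 20), (30, 23, y, 18, 15, 32), (30, 23, y, 18, 23, 39), (30, 23, y, 18, 29, 39), (30, 23, y, 18, 6, 20)}
σ[B = 30]: keep tuples satisfying B = 30 → {(30, 23, q, 20, 15, 32), (30, 23, q, 20, 23, 39), (30, 23, q, 20, 29, 39), (30, 23, q, 20, 6, 20), (30, 23, x, 32, 15, 32), (30, 23, x, 32, 23, 39), (30, 23, x, 32, 29, 39), (30, 23, x, 32, 6, 20), (30, 23, y, 18, 15, 32), (30, 23, y, 18, 23, 39), (30, 23, y, 18, 29, 39), (30, 23, y, 18, 6, 20)}
π_{B, G, D} gives {(30, 18, y), (30, 20, q), (30, 32, x)} (9 duplicate(s) eliminated).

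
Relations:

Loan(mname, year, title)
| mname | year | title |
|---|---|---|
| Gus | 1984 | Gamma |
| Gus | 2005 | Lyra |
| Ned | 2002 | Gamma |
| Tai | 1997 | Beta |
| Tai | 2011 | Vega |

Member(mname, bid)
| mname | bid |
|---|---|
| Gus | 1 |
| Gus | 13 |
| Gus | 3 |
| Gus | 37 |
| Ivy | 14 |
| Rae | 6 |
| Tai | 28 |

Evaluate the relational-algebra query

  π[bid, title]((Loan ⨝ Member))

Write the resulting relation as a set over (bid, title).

{(1, Gamma), (1, Lyra), (13, Gamma), (13, Lyra), (28, Beta), (28, Vega), (3, Gamma), (3, Lyra), (37, Gamma), (37, Lyra)}

Joining Loan and Member on mname yields {(Gus, 1984, Gamma, 1), (Gus, 1984, Gamma, 13), (Gus, 1984, Gamma, 3), (Gus, 1984, Gamma, 37), (Gus, 2005, Lyra, 1), (Gus, 2005, Lyra, 13), (Gus, 2005, Lyra, 3), (Gus, 2005, Lyra, 37), (Tai, 1997, Beta, 28), (Tai, 2011, Vega, 28)}.
Keep only column(s) bid, title: {(1, Gamma), (1, Lyra), (13, Gamma), (13, Lyra), (28, Beta), (28, Vega), (3, Gamma), (3, Lyra), (37, Gamma), (37, Lyra)}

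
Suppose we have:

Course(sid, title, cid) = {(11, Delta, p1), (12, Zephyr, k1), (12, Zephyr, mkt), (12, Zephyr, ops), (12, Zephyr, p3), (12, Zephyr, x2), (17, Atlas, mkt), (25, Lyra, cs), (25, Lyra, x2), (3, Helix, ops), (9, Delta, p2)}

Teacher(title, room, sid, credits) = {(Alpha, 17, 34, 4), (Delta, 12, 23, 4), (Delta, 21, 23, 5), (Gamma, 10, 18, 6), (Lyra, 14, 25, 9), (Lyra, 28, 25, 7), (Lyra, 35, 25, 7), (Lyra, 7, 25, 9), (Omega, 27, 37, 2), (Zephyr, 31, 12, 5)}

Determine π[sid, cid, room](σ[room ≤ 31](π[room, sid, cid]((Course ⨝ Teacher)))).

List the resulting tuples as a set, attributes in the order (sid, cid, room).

Natural join on sid, title: {(12, Zephyr, k1, 31, 5), (12, Zephyr, mkt, 31, 5), (12, Zephyr, ops, 31, 5), (12, Zephyr, p3, 31, 5), (12, Zephyr, x2, 31, 5), (25, Lyra, cs, 14, 9), (25, Lyra, cs, 28, 7), (25, Lyra, cs, 35, 7), (25, Lyra, cs, 7, 9), (25, Lyra, x2, 14, 9), (25, Lyra, x2, 28, 7), (25, Lyra, x2, 35, 7), (25, Lyra, x2, 7, 9)}
Projecting to room, sid, cid: {(14, 25, cs), (14, 25, x2), (28, 25, cs), (28, 25, x2), (31, 12, k1), (31, 12, mkt), (31, 12, ops), (31, 12, p3), (31, 12, x2), (35, 25, cs), (35, 25, x2), (7, 25, cs), (7, 25, x2)}
Filtering on room ≤ 31 leaves {(14, 25, cs), (14, 25, x2), (28, 25, cs), (28, 25, x2), (31, 12, k1), (31, 12, mkt), (31, 12, ops), (31, 12, p3), (31, 12, x2), (7, 25, cs), (7, 25, x2)}.
Projecting to sid, cid, room: {(12, k1, 31), (12, mkt, 31), (12, ops, 31), (12, p3, 31), (12, x2, 31), (25, cs, 14), (25, cs, 28), (25, cs, 7), (25, x2, 14), (25, x2, 28), (25, x2, 7)}

{(12, k1, 31), (12, mkt, 31), (12, ops, 31), (12, p3, 31), (12, x2, 31), (25, cs, 14), (25, cs, 28), (25, cs, 7), (25, x2, 14), (25, x2, 28), (25, x2, 7)}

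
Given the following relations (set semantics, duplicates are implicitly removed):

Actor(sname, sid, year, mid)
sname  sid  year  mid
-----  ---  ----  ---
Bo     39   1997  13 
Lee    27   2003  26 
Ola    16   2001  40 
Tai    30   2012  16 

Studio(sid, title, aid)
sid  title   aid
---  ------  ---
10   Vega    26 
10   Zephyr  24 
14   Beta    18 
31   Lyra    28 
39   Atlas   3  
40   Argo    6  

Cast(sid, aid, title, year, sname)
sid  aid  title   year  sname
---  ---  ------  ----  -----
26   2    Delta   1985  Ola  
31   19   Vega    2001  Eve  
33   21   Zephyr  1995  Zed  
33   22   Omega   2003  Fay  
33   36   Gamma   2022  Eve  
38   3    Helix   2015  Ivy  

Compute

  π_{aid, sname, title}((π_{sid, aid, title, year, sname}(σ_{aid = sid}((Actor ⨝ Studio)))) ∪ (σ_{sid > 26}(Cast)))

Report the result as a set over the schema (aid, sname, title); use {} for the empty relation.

Natural join on sid: {(Bo, 39, 1997, 13, Atlas, 3)}
Apply σ_{aid = sid}; surviving tuples: {}
π[sid, aid, title, year, sname]: project onto (sid, aid, title, year, sname) → {}
Apply σ_{sid > 26}; surviving tuples: {(31, 19, Vega, 2001, Eve), (33, 21, Zephyr, 1995, Zed), (33, 22, Omega, 2003, Fay), (33, 36, Gamma, 2022, Eve), (38, 3, Helix, 2015, Ivy)}
Taking the union: {(31, 19, Vega, 2001, Eve), (33, 21, Zephyr, 1995, Zed), (33, 22, Omega, 2003, Fay), (33, 36, Gamma, 2022, Eve), (38, 3, Helix, 2015, Ivy)}
π[aid, sname, title]: project onto (aid, sname, title) → {(19, Eve, Vega), (21, Zed, Zephyr), (22, Fay, Omega), (3, Ivy, Helix), (36, Eve, Gamma)}

{(19, Eve, Vega), (21, Zed, Zephyr), (22, Fay, Omega), (3, Ivy, Helix), (36, Eve, Gamma)}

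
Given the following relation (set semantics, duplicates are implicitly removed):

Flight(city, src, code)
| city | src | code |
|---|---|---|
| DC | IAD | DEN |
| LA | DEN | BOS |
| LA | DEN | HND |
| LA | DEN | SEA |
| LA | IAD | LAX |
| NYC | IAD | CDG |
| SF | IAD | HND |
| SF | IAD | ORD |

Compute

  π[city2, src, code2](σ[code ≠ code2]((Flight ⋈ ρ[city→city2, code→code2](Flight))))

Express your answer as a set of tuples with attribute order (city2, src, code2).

{(DC, IAD, DEN), (LA, DEN, BOS), (LA, DEN, HND), (LA, DEN, SEA), (LA, IAD, LAX), (NYC, IAD, CDG), (SF, IAD, HND), (SF, IAD, ORD)}

ρ[city→city2, code→code2]: schema becomes (city2, src, code2); tuples unchanged.
Flight ⋈ ρ[city→city2, code→code2](Flight) (natural join on src): {(DC, IAD, DEN, DC, DEN), (DC, IAD, DEN, LA, LAX), (DC, IAD, DEN, NYC, CDG), (DC, IAD, DEN, SF, HND), (DC, IAD, DEN, SF, ORD), (LA, DEN, BOS, LA, BOS), (LA, DEN, BOS, LA, HND), (LA, DEN, BOS, LA, SEA), (LA, DEN, HND, LA, BOS), (LA, DEN, HND, LA, HND), (LA, DEN, HND, LA, SEA), (LA, DEN, SEA, LA, BOS), (LA, DEN, SEA, LA, HND), (LA, DEN, SEA, LA, SEA), (LA, IAD, LAX, DC, DEN), (LA, IAD, LAX, LA, LAX), (LA, IAD, LAX, NYC, CDG), (LA, IAD, LAX, SF, HND), (LA, IAD, LAX, SF, ORD), (NYC, IAD, CDG, DC, DEN), (NYC, IAD, CDG, LA, LAX), (NYC, IAD, CDG, NYC, CDG), (NYC, IAD, CDG, SF, HND), (NYC, IAD, CDG, SF, ORD), (SF, IAD, HND, DC, DEN), (SF, IAD, HND, LA, LAX), (SF, IAD, HND, NYC, CDG), (SF, IAD, HND, SF, HND), (SF, IAD, HND, SF, ORD), (SF, IAD, ORD, DC, DEN), (SF, IAD, ORD, LA, LAX), (SF, IAD, ORD, NYC, CDG), (SF, IAD, ORD, SF, HND), (SF, IAD, ORD, SF, ORD)}
Filtering on code ≠ code2 leaves {(DC, IAD, DEN, LA, LAX), (DC, IAD, DEN, NYC, CDG), (DC, IAD, DEN, SF, HND), (DC, IAD, DEN, SF, ORD), (LA, DEN, BOS, LA, HND), (LA, DEN, BOS, LA, SEA), (LA, DEN, HND, LA, BOS), (LA, DEN, HND, LA, SEA), (LA, DEN, SEA, LA, BOS), (LA, DEN, SEA, LA, HND), (LA, IAD, LAX, DC, DEN), (LA, IAD, LAX, NYC, CDG), (LA, IAD, LAX, SF, HND), (LA, IAD, LAX, SF, ORD), (NYC, IAD, CDG, DC, DEN), (NYC, IAD, CDG, LA, LAX), (NYC, IAD, CDG, SF, HND), (NYC, IAD, CDG, SF, ORD), (SF, IAD, HND, DC, DEN), (SF, IAD, HND, LA, LAX), (SF, IAD, HND, NYC, CDG), (SF, IAD, HND, SF, ORD), (SF, IAD, ORD, DC, DEN), (SF, IAD, ORD, LA, LAX), (SF, IAD, ORD, NYC, CDG), (SF, IAD, ORD, SF, HND)}.
Projecting to city2, src, code2 (18 duplicate(s) eliminated): {(DC, IAD, DEN), (LA, DEN, BOS), (LA, DEN, HND), (LA, DEN, SEA), (LA, IAD, LAX), (NYC, IAD, CDG), (SF, IAD, HND), (SF, IAD, ORD)}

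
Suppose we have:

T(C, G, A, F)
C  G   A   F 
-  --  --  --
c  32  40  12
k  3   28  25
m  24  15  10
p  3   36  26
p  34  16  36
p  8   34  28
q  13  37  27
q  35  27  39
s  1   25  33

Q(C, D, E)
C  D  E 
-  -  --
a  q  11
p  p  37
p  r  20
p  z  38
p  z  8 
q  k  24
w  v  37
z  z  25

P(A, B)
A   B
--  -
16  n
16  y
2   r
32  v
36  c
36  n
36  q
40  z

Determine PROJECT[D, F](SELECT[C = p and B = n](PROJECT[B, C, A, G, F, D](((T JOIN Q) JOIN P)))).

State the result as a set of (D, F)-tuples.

{(p, 26), (p, 36), (r, 26), (r, 36), (z, 26), (z, 36)}

Joining T and Q on C yields {(p, 3, 36, 26, p, 37), (p, 3, 36, 26, r, 20), (p, 3, 36, 26, z, 38), (p, 3, 36, 26, z, 8), (p, 34, 16, 36, p, 37), (p, 34, 16, 36, r, 20), (p, 34, 16, 36, z, 38), (p, 34, 16, 36, z, 8), (p, 8, 34, 28, p, 37), (p, 8, 34, 28, r, 20), (p, 8, 34, 28, z, 38), (p, 8, 34, 28, z, 8), (q, 13, 37, 27, k, 24), (q, 35, 27, 39, k, 24)}.
Joining (T JOIN Q) and P on A yields {(p, 3, 36, 26, p, 37, c), (p, 3, 36, 26, p, 37, n), (p, 3, 36, 26, p, 37, q), (p, 3, 36, 26, r, 20, c), (p, 3, 36, 26, r, 20, n), (p, 3, 36, 26, r, 20, q), (p, 3, 36, 26, z, 38, c), (p, 3, 36, 26, z, 38, n), (p, 3, 36, 26, z, 38, q), (p, 3, 36, 26, z, 8, c), (p, 3, 36, 26, z, 8, n), (p, 3, 36, 26, z, 8, q), (p, 34, 16, 36, p, 37, n), (p, 34, 16, 36, p, 37, y), (p, 34, 16, 36, r, 20, n), (p, 34, 16, 36, r, 20, y), (p, 34, 16, 36, z, 38, n), (p, 34, 16, 36, z, 38, y), (p, 34, 16, 36, z, 8, n), (p, 34, 16, 36, z, 8, y)}.
π[B, C, A, G, F, D]: project onto (B, C, A, G, F, D) (5 duplicate(s) eliminated) → {(c, p, 36, 3, 26, p), (c, p, 36, 3, 26, r), (c, p, 36, 3, 26, z), (n, p, 16, 34, 36, p), (n, p, 16, 34, 36, r), (n, p, 16, 34, 36, z), (n, p, 36, 3, 26, p), (n, p, 36, 3, 26, r), (n, p, 36, 3, 26, z), (q, p, 36, 3, 26, p), (q, p, 36, 3, 26, r), (q, p, 36, 3, 26, z), (y, p, 16, 34, 36, p), (y, p, 16, 34, 36, r), (y, p, 16, 34, 36, z)}
σ[C = p and B = n]: keep tuples satisfying C = p and B = n → {(n, p, 16, 34, 36, p), (n, p, 16, 34, 36, r), (n, p, 16, 34, 36, z), (n, p, 36, 3, 26, p), (n, p, 36, 3, 26, r), (n, p, 36, 3, 26, z)}
π[D, F]: project onto (D, F) → {(p, 26), (p, 36), (r, 26), (r, 36), (z, 26), (z, 36)}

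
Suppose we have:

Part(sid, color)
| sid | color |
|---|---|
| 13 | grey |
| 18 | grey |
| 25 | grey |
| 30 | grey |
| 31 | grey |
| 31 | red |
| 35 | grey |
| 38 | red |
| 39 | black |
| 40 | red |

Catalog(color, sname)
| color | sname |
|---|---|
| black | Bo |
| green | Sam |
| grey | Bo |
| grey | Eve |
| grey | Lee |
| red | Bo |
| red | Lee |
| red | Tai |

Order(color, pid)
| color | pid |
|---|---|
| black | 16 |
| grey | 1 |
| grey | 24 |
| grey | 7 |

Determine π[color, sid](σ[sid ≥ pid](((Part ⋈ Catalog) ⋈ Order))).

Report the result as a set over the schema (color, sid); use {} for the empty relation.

Part ⋈ Catalog (natural join on color): {(13, grey, Bo), (13, grey, Eve), (13, grey, Lee), (18, grey, Bo), (18, grey, Eve), (18, grey, Lee), (25, grey, Bo), (25, grey, Eve), (25, grey, Lee), (30, grey, Bo), (30, grey, Eve), (30, grey, Lee), (31, grey, Bo), (31, grey, Eve), (31, grey, Lee), (31, red, Bo), (31, red, Lee), (31, red, Tai), (35, grey, Bo), (35, grey, Eve), (35, grey, Lee), (38, red, Bo), (38, red, Lee), (38, red, Tai), (39, black, Bo), (40, red, Bo), (40, red, Lee), (40, red, Tai)}
(Part ⋈ Catalog) ⋈ Order (natural join on color): {(13, grey, Bo, 1), (13, grey, Bo, 24), (13, grey, Bo, 7), (13, grey, Eve, 1), (13, grey, Eve, 24), (13, grey, Eve, 7), (13, grey, Lee, 1), (13, grey, Lee, 24), (13, grey, Lee, 7), (18, grey, Bo, 1), (18, grey, Bo, 24), (18, grey, Bo, 7), (18, grey, Eve, 1), (18, grey, Eve, 24), (18, grey, Eve, 7), (18, grey, Lee, 1), (18, grey, Lee, 24), (18, grey, Lee, 7), (25, grey, Bo, 1), (25, grey, Bo, 24), (25, grey, Bo, 7), (25, grey, Eve, 1), (25, grey, Eve, 24), (25, grey, Eve, 7), (25, grey, Lee, 1), (25, grey, Lee, 24), (25, grey, Lee, 7), (30, grey, Bo, 1), (30, grey, Bo, 24), (30, grey, Bo, 7), (30, grey, Eve, 1), (30, grey, Eve, 24), (30, grey, Eve, 7), (30, grey, Lee, 1), (30, grey, Lee, 24), (30, grey, Lee, 7), (31, grey, Bo, 1), (31, grey, Bo, 24), (31, grey, Bo, 7), (31, grey, Eve, 1), (31, grey, Eve, 24), (31, grey, Eve, 7), (31, grey, Lee, 1), (31, grey, Lee, 24), (31, grey, Lee, 7), (35, grey, Bo, 1), (35, grey, Bo, 24), (35, grey, Bo, 7), (35, grey, Eve, 1), (35, grey, Eve, 24), (35, grey, Eve, 7), (35, grey, Lee, 1), (35, grey, Lee, 24), (35, grey, Lee, 7), (39, black, Bo, 16)}
Filtering on sid ≥ pid leaves {(13, grey, Bo, 1), (13, grey, Bo, 7), (13, grey, Eve, 1), (13, grey, Eve, 7), (13, grey, Lee, 1), (13, grey, Lee, 7), (18, grey, Bo, 1), (18, grey, Bo, 7), (18, grey, Eve, 1), (18, grey, Eve, 7), (18, grey, Lee, 1), (18, grey, Lee, 7), (25, grey, Bo, 1), (25, grey, Bo, 24), (25, grey, Bo, 7), (25, grey, Eve, 1), (25, grey, Eve, 24), (25, grey, Eve, 7), (25, grey, Lee, 1), (25, grey, Lee, 24), (25, grey, Lee, 7), (30, grey, Bo, 1), (30, grey, Bo, 24), (30, grey, Bo, 7), (30, grey, Eve, 1), (30, grey, Eve, 24), (30, grey, Eve, 7), (30, grey, Lee, 1), (30, grey, Lee, 24), (30, grey, Lee, 7), (31, grey, Bo, 1), (31, grey, Bo, 24), (31, grey, Bo, 7), (31, grey, Eve, 1), (31, grey, Eve, 24), (31, grey, Eve, 7), (31, grey, Lee, 1), (31, grey, Lee, 24), (31, grey, Lee, 7), (35, grey, Bo, 1), (35, grey, Bo, 24), (35, grey, Bo, 7), (35, grey, Eve, 1), (35, grey, Eve, 24), (35, grey, Eve, 7), (35, grey, Lee, 1), (35, grey, Lee, 24), (35, grey, Lee, 7), (39, black, Bo, 16)}.
Keep only column(s) color, sid (42 duplicate(s) eliminated): {(black, 39), (grey, 13), (grey, 18), (grey, 25), (grey, 30), (grey, 31), (grey, 35)}

{(black, 39), (grey, 13), (grey, 18), (grey, 25), (grey, 30), (grey, 31), (grey, 35)}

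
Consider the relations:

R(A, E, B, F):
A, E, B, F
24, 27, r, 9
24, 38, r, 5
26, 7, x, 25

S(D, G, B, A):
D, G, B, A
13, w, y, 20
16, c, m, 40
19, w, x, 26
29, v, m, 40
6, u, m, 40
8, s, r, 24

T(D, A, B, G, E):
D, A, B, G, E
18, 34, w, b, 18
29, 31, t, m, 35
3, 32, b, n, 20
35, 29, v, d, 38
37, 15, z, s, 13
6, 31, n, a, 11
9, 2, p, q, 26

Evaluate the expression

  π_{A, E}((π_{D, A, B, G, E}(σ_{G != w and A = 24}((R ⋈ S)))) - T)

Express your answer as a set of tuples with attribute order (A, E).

Joining R and S on A, B yields {(24, 27, r, 9, 8, s), (24, 38, r, 5, 8, s), (26, 7, x, 25, 19, w)}.
Apply σ_{G != w and A = 24}; surviving tuples: {(24, 27, r, 9, 8, s), (24, 38, r, 5, 8, s)}
Keep only column(s) D, A, B, G, E: {(8, 24, r, s, 27), (8, 24, r, s, 38)}
Set difference of the two operands is {(8, 24, r, s, 27), (8, 24, r, s, 38)}.
Keep only column(s) A, E: {(24, 27), (24, 38)}

{(24, 27), (24, 38)}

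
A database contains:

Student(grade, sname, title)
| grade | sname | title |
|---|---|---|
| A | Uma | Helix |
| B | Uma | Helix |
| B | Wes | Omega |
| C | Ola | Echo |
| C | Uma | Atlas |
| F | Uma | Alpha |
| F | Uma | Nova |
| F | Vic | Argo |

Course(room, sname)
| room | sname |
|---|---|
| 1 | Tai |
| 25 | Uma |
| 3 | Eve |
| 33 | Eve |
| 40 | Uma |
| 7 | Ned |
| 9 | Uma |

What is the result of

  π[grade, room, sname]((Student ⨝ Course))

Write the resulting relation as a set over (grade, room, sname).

{(A, 25, Uma), (A, 40, Uma), (A, 9, Uma), (B, 25, Uma), (B, 40, Uma), (B, 9, Uma), (C, 25, Uma), (C, 40, Uma), (C, 9, Uma), (F, 25, Uma), (F, 40, Uma), (F, 9, Uma)}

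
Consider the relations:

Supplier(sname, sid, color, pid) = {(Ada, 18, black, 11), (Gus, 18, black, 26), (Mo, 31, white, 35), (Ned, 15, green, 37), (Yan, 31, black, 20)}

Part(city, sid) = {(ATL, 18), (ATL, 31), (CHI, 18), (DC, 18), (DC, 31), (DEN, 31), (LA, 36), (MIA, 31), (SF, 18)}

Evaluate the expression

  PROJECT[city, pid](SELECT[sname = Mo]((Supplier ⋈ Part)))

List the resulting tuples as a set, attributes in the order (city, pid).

Supplier ⋈ Part (natural join on sid): {(Ada, 18, black, 11, ATL), (Ada, 18, black, 11, CHI), (Ada, 18, black, 11, DC), (Ada, 18, black, 11, SF), (Gus, 18, black, 26, ATL), (Gus, 18, black, 26, CHI), (Gus, 18, black, 26, DC), (Gus, 18, black, 26, SF), (Mo, 31, white, 35, ATL), (Mo, 31, white, 35, DC), (Mo, 31, white, 35, DEN), (Mo, 31, white, 35, MIA), (Yan, 31, black, 20, ATL), (Yan, 31, black, 20, DC), (Yan, 31, black, 20, DEN), (Yan, 31, black, 20, MIA)}
Selection sname = Mo: {(Mo, 31, white, 35, ATL), (Mo, 31, white, 35, DC), (Mo, 31, white, 35, DEN), (Mo, 31, white, 35, MIA)}
π[city, pid]: project onto (city, pid) → {(ATL, 35), (DC, 35), (DEN, 35), (MIA, 35)}

{(ATL, 35), (DC, 35), (DEN, 35), (MIA, 35)}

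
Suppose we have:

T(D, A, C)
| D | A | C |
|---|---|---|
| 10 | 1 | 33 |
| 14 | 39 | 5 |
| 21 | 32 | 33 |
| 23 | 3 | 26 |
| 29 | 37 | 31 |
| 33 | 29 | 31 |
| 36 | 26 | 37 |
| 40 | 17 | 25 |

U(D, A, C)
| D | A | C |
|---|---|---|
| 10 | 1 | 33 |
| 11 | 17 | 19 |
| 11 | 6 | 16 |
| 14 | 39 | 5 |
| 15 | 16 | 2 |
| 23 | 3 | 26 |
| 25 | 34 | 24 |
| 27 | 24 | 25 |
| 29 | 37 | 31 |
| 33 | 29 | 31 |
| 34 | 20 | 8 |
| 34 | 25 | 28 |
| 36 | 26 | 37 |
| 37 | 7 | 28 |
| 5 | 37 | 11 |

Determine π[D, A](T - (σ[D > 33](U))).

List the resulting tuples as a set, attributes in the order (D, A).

{(10, 1), (14, 39), (21, 32), (23, 3), (29, 37), (33, 29), (40, 17)}

Apply σ_{D > 33}; surviving tuples: {(34, 20, 8), (34, 25, 28), (36, 26, 37), (37, 7, 28)}
Set difference of the two operands is {(10, 1, 33), (14, 39, 5), (21, 32, 33), (23, 3, 26), (29, 37, 31), (33, 29, 31), (40, 17, 25)}.
π[D, A]: project onto (D, A) → {(10, 1), (14, 39), (21, 32), (23, 3), (29, 37), (33, 29), (40, 17)}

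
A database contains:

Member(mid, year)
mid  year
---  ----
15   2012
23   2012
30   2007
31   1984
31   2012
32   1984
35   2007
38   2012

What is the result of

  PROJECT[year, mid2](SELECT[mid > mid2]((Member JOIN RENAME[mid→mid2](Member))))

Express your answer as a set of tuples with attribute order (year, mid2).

ρ[mid→mid2]: schema becomes (mid2, year); tuples unchanged.
Joining Member and RENAME[mid→mid2](Member) on year yields {(15, 2012, 15), (15, 2012, 23), (15, 2012, 31), (15, 2012, 38), (23, 2012, 15), (23, 2012, 23), (23, 2012, 31), (23, 2012, 38), (30, 2007, 30), (30, 2007, 35), (31, 1984, 31), (31, 1984, 32), (31, 2012, 15), (31, 2012, 23), (31, 2012, 31), (31, 2012, 38), (32, 1984, 31), (32, 1984, 32), (35, 2007, 30), (35, 2007, 35), (38, 2012, 15), (38, 2012, 23), (38, 2012, 31), (38, 2012, 38)}.
Selection mid > mid2: {(23, 2012, 15), (31, 2012, 15), (31, 2012, 23), (32, 1984, 31), (35, 2007, 30), (38, 2012, 15), (38, 2012, 23), (38, 2012, 31)}
Projecting to year, mid2 (3 duplicate(s) eliminated): {(1984, 31), (2007, 30), (2012, 15), (2012, 23), (2012, 31)}

{(1984, 31), (2007, 30), (2012, 15), (2012, 23), (2012, 31)}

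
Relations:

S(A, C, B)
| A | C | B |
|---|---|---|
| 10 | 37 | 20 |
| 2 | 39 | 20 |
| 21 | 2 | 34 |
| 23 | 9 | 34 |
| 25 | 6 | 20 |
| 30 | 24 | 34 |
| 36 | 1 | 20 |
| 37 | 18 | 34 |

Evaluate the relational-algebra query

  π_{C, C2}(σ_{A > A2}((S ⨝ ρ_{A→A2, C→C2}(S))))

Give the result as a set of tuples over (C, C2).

ρ[A→A2, C→C2]: schema becomes (A2, C2, B); tuples unchanged.
Natural join on B: {(10, 37, 20, 10, 37), (10, 37, 20, 2, 39), (10, 37, 20, 25, 6), (10, 37, 20, 36, 1), (2, 39, 20, 10, 37), (2, 39, 20, 2, 39), (2, 39, 20, 25, 6), (2, 39, 20, 36, 1), (21, 2, 34, 21, 2), (21, 2, 34, 23, 9), (21, 2, 34, 30, 24), (21, 2, 34, 37, 18), (23, 9, 34, 21, 2), (23, 9, 34, 23, 9), (23, 9, 34, 30, 24), (23, 9, 34, 37, 18), (25, 6, 20, 10, 37), (25, 6, 20, 2, 39), (25, 6, 20, 25, 6), (25, 6, 20, 36, 1), (30, 24, 34, 21, 2), (30, 24, 34, 23, 9), (30, 24, 34, 30, 24), (30, 24, 34, 37, 18), (36, 1, 20, 10, 37), (36, 1, 20, 2, 39), (36, 1, 20, 25, 6), (36, 1, 20, 36, 1), (37, 18, 34, 21, 2), (37, 18, 34, 23, 9), (37, 18, 34, 30, 24), (37, 18, 34, 37, 18)}
Filtering on A > A2 leaves {(10, 37, 20, 2, 39), (23, 9, 34, 21, 2), (25, 6, 20, 10, 37), (25, 6, 20, 2, 39), (30, 24, 34, 21, 2), (30, 24, 34, 23, 9), (36, 1, 20, 10, 37), (36, 1, 20, 2, 39), (36, 1, 20, 25, 6), (37, 18, 34, 21, 2), (37, 18, 34, 23, 9), (37, 18, 34, 30, 24)}.
Projecting to C, C2: {(1, 37), (1, 39), (1, 6), (18, 2), (18, 24), (18, 9), (24, 2), (24, 9), (37, 39), (6, 37), (6, 39), (9, 2)}

{(1, 37), (1, 39), (1, 6), (18, 2), (18, 24), (18, 9), (24, 2), (24, 9), (37, 39), (6, 37), (6, 39), (9, 2)}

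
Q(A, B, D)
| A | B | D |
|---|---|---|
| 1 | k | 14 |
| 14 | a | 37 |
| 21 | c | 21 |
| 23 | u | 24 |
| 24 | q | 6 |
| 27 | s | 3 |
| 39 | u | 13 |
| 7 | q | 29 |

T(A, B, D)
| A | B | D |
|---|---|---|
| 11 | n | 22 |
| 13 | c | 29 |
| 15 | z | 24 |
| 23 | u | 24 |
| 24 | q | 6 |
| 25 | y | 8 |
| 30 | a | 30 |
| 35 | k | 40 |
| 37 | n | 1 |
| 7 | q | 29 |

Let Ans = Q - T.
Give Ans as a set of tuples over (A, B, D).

Difference: {(1, k, 14), (14, a, 37), (21, c, 21), (23, u, 24), (24, q, 6), (27, s, 3), (39, u, 13), (7, q, 29)} with {(11, n, 22), (13, c, 29), (15, z, 24), (23, u, 24), (24, q, 6), (25, y, 8), (30, a, 30), (35, k, 40), (37, n, 1), (7, q, 29)} → {(1, k, 14), (14, a, 37), (21, c, 21), (27, s, 3), (39, u, 13)}

{(1, k, 14), (14, a, 37), (21, c, 21), (27, s, 3), (39, u, 13)}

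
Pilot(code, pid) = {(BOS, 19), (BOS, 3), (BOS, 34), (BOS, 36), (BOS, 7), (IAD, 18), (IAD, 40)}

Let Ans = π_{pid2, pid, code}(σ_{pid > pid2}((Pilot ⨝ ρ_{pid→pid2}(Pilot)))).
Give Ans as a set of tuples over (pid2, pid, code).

ρ[pid→pid2]: schema becomes (code, pid2); tuples unchanged.
Joining Pilot and ρ_{pid→pid2}(Pilot) on code yields {(BOS, 19, 19), (BOS, 19, 3), (BOS, 19, 34), (BOS, 19, 36), (BOS, 19, 7), (BOS, 3, 19), (BOS, 3, 3), (BOS, 3, 34), (BOS, 3, 36), (BOS, 3, 7), (BOS, 34, 19), (BOS, 34, 3), (BOS, 34, 34), (BOS, 34, 36), (BOS, 34, 7), (BOS, 36, 19), (BOS, 36, 3), (BOS, 36, 34), (BOS, 36, 36), (BOS, 36, 7), (BOS, 7, 19), (BOS, 7, 3), (BOS, 7, 34), (BOS, 7, 36), (BOS, 7, 7), (IAD, 18, 18), (IAD, 18, 40), (IAD, 40, 18), (IAD, 40, 40)}.
Selection pid > pid2: {(BOS, 19, 3), (BOS, 19, 7), (BOS, 34, 19), (BOS, 34, 3), (BOS, 34, 7), (BOS, 36, 19), (BOS, 36, 3), (BOS, 36, 34), (BOS, 36, 7), (BOS, 7, 3), (IAD, 40, 18)}
π[pid2, pid, code]: project onto (pid2, pid, code) → {(18, 40, IAD), (19, 34, BOS), (19, 36, BOS), (3, 19, BOS), (3, 34, BOS), (3, 36, BOS), (3, 7, BOS), (34, 36, BOS), (7, 19, BOS), (7, 34, BOS), (7, 36, BOS)}

{(18, 40, IAD), (19, 34, BOS), (19, 36, BOS), (3, 19, BOS), (3, 34, BOS), (3, 36, BOS), (3, 7, BOS), (34, 36, BOS), (7, 19, BOS), (7, 34, BOS), (7, 36, BOS)}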